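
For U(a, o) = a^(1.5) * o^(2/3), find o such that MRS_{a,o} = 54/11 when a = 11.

o = 24

MU_a = 1.5·√a·o^(2/3) and MU_o = 2/3·a^(1.5)·o^(-1/3).
MRS = MU_a/MU_o = (2.25)·o/a.
Substitute a = 11: MRS = o/(44/9). Setting o/(44/9) = 54/11 gives o = (54/11)·(44/9) = 24.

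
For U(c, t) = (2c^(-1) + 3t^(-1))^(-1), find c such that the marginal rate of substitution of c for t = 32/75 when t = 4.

c = 5

For CES with ρ = -1, MRS = (2/3)·(t/c)^2.
Setting (2/3)·(4/c)^2 = 32/75 gives (4/c)^2 = 16/25, so 4/c = 0.8 and c = 5.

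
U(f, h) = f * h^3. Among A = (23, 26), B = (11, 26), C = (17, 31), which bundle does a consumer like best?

Evaluate utility at each bundle:
U(A) = 404248.
U(B) = 193336.
U(C) = 506447.
Highest utility is C, so C ≻ A ≻ B.

Bundle C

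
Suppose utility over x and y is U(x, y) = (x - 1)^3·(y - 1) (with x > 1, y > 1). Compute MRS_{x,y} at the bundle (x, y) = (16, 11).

MU_x = 3·(x−1)^2·(y−1), MU_y = (x−1)^3.
MRS = (3/1)·(y−1)/(x−1).
At (16, 11): MRS = 2.
That is, one extra unit of x is worth 2 units of y at the margin.

MRS = 2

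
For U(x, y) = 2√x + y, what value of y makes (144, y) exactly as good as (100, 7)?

y = 3

U(100, 7) = 27.
Set U(144, y) = 27 and solve.
With x = 144: √144 = 12, so y = 27 − 2·12 = 3.
Check: U(144, 3) = 27.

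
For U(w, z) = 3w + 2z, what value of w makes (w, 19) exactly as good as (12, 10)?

w = 6

U(12, 10) = 56.
Set U(w, 19) = 56 and solve.
3w + 2·19 = 56 ⇒ 3w = 18 ⇒ w = 6.
Check: U(6, 19) = 56.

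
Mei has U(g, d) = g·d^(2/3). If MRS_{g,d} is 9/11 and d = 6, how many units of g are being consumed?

MU_g = d^(2/3) and MU_d = 2/3·g·d^(-1/3).
MRS = MU_g/MU_d = (1.5)·d/g.
Substitute d = 6: MRS = 9/g. Setting 9/g = 9/11 gives g = 9/(9/11) = 11.

g = 11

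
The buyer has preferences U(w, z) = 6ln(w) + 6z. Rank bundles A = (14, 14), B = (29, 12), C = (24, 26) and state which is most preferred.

Evaluate utility at each bundle:
U(A) = 99.834.
U(B) = 92.204.
U(C) = 175.068.
Highest utility is C, so C ≻ A ≻ B.

Bundle C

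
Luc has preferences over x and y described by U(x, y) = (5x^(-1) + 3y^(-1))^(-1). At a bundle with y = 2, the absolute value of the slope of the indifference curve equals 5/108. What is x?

x = 12

For CES with ρ = -1, MRS = (5/3)·(y/x)^2.
Setting (5/3)·(2/x)^2 = 5/108 gives (2/x)^2 = 1/36, so 2/x = 1/6 and x = 12.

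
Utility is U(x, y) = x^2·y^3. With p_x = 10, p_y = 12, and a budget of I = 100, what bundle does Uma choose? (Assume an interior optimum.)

x* = 4, y* = 5

MU_x = 2·x·y^3 and MU_y = 3·x^2·y^2.
MRS = MU_x/MU_y = (2/3)·y/x.
Tangency: set MRS = p_x/p_y = 10/12 = 5/6.
So (2/3)·y/x = 5/6, i.e. y = 1.25·x.
Substitute into the budget 10·x + 12·y = 100: 25·x = 100, so x* = 4.
Then y* = 1.25·4 = 5.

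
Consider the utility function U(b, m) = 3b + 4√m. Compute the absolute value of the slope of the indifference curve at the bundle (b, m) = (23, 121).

MU_b = 3, MU_m = 4/(2√m).
MRS = 3 ÷ (4/(2√m)).
At (23, 121): MRS = 16.5.
That is, one extra unit of b is worth 16.5 units of m at the margin.

MRS = 16.5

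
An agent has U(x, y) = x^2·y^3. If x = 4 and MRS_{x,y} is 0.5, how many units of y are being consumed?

MU_x = 2·x·y^3 and MU_y = 3·x^2·y^2.
MRS = MU_x/MU_y = (2/3)·y/x.
Substitute x = 4: MRS = y/6. Setting y/6 = 0.5 gives y = 0.5·6 = 3.

y = 3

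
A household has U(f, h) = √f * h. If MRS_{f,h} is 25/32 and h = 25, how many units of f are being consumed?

f = 16

MU_f = 0.5·f^(-0.5)·h and MU_h = √f.
MRS = MU_f/MU_h = (0.5)·h/f.
Substitute h = 25: MRS = 12.5/f. Setting 12.5/f = 25/32 gives f = 12.5/(25/32) = 16.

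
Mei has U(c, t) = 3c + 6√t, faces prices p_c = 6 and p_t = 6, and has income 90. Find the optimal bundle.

c* = 14, t* = 1

MU_c = 3, MU_t = 6/(2√t).
MRS = 3 ÷ (6/(2√t)).
Tangency: set MRS = p_c/p_t = 6/6 = 1.
MRS depends only on t: √t = 1 ⇒ √t = 1 ⇒ t* = 1.
From the budget, 6·c = 90 − 6·1 = 84, so c* = 14.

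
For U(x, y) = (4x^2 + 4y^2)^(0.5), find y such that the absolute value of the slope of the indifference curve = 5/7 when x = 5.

For CES with ρ = 2, MRS = (y/x)^(-1).
Setting (y/5)^(-1) = 5/7 gives y/5 = 1.4 and y = 7.

y = 7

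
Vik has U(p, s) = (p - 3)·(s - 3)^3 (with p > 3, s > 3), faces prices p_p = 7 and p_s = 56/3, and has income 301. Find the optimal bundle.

p* = 11, s* = 12

MU_p = (s−3)^3, MU_s = 3·(p−3)·(s−3)^2.
MRS = (1/3)·(s−3)/(p−3).
Tangency: set MRS = p_p/p_s = 7/(56/3) = 0.375.
So (1/3)·(s − 3)/(p − 3) = 0.375, i.e. (s − 3) = 1.125·(p − 3).
Rewrite the budget in excess-of-subsistence terms: 7·(p − 3) + (56/3)·(s − 3) = 301 − 7·3 − (56/3)·3 = 224.
Substituting, 28·(p − 3) = 224, so p − 3 = 8 and p* = 11.
Then s − 3 = 1.125·8 = 9, so s* = 12.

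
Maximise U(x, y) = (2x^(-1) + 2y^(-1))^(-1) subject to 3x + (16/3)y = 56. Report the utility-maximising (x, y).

x* = 8, y* = 6

For CES with ρ = -1, MRS = (y/x)^2.
Tangency: set MRS = p_x/p_y = 3/(16/3) = 9/16.
So (y/x)^2 = 9/16; taking the square root, y/x = 0.75, i.e. y = 0.75·x.
Substitute into the budget 3·x + (16/3)·y = 56: 7·x = 56, so x* = 8 and y* = 0.75·8 = 6.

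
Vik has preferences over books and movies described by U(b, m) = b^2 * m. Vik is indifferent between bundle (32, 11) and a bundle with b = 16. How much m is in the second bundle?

m = 44

U(32, 11) = 11264.
Set U(16, m) = 11264 and solve.
With b = 16: 16^2 = 256, so m = 11264/256 = 44.
Check: U(16, 44) = 11264.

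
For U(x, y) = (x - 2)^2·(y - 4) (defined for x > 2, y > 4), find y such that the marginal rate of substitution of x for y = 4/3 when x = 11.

MU_x = 2·(x−2)·(y−4), MU_y = (x−2)^2.
MRS = (2/1)·(y−4)/(x−2).
Substitute x = 11: MRS = (y − 4)/4.5. Setting this equal to 4/3 gives y − 4 = (4/3)·4.5 = 6, so y = 10.

y = 10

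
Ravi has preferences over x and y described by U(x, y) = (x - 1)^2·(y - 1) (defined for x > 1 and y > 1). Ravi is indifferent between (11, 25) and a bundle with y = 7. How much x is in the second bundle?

x = 21

U(11, 25) = 2400.
Set U(x, 7) = 2400 and solve.
With y = 7: (7 − 1) = 6, so (x − 1)^2 = 2400/6 = 400.
Taking the square root (with x > 1): x − 1 = 20, so x = 21.
Check: U(21, 7) = 2400.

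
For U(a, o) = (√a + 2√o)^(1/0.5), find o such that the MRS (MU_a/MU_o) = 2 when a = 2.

o = 32

For CES with ρ = 0.5, MRS = (1/2)·√(o/a).
Setting (1/2)·√(o/2) = 2 gives √(o/2) = 4, so o/2 = 16 and o = 32.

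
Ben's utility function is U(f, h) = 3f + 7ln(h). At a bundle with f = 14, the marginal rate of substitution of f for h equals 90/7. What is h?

h = 30

MU_f = 3, MU_h = 7/h.
MRS = 3 ÷ (7/h).
MRS depends only on h: (3/7)·h = 90/7 ⇒ h = (90/7)/(3/7) = 30.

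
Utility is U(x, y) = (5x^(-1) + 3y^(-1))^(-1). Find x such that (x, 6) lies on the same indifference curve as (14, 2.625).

x = 5

U depends on (x, y) only through S = 5x^(-1) + 3y^(-1), so equal utility means equal S. At (14, 2.625): S = 1.5.
With y = 6: 3·6^(-1) = 0.5, so 5x^(-1) = 1.5 − 0.5 = 1, i.e. x^(-1) = 0.2.
Hence x = 1/0.2 = 5.
Check: U(5, 6) = 0.6667.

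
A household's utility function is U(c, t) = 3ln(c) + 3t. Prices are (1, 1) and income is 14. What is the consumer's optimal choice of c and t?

c* = 1, t* = 13

MU_c = 3/c, MU_t = 3.
MRS = 3/c ÷ 3.
Tangency: set MRS = p_c/p_t = 1/1 = 1.
MRS depends only on c: 1/c = 1 ⇒ c* = 1/1 = 1.
From the budget, 1·t = 14 − 1·1 = 13, so t* = 13.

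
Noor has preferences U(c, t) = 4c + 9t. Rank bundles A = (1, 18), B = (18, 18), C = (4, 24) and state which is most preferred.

Bundle B

Evaluate utility at each bundle:
U(A) = 166.
U(B) = 234.
U(C) = 232.
Highest utility is B, so B ≻ C ≻ A.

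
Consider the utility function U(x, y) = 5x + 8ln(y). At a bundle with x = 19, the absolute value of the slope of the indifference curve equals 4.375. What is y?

MU_x = 5, MU_y = 8/y.
MRS = 5 ÷ (8/y).
MRS depends only on y: 0.625·y = 4.375 ⇒ y = 4.375/0.625 = 7.

y = 7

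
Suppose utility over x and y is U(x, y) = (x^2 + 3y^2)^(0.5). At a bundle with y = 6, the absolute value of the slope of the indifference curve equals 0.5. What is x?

x = 9

For CES with ρ = 2, MRS = (1/3)·(y/x)^(-1).
Setting (1/3)·(6/x)^(-1) = 0.5 gives (6/x)^(-1) = 1.5, so 6/x = 2/3 and x = 9.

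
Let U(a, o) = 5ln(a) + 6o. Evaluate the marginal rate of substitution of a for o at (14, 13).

MRS = 5/84

MU_a = 5/a, MU_o = 6.
MRS = 5/a ÷ 6.
At (14, 13): MRS = 5/84.
So at (14, 13) the consumer would give up 5/84 units of o for one more unit of a.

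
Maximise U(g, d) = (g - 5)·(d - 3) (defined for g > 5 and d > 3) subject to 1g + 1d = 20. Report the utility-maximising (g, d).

MU_g = (d−3), MU_d = (g−5).
MRS = (d−3)/(g−5).
Tangency: set MRS = p_g/p_d = 1/1 = 1.
So (d − 3)/(g − 5) = 1, i.e. (d − 3) = (g − 5).
Rewrite the budget in excess-of-subsistence terms: 1·(g − 5) + 1·(d − 3) = 20 − 1·5 − 1·3 = 12.
Substituting, 2·(g − 5) = 12, so g − 5 = 6 and g* = 11.
Then d − 3 = 6, so d* = 9.

g* = 11, d* = 9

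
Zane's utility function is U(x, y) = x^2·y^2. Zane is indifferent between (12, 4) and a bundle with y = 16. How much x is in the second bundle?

U(12, 4) = 2304.
Set U(x, 16) = 2304 and solve.
With y = 16: 16^2 = 256, so x^2 = 2304/256 = 9; taking the square root, x = 3.
Check: U(3, 16) = 2304.

x = 3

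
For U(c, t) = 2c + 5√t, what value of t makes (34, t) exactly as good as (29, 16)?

U(29, 16) = 78.
Set U(34, t) = 78 and solve.
With c = 34: 5√t = 78 − 2·34 = 10, so √t = 2 and t = 4.
Check: U(34, 4) = 78.

t = 4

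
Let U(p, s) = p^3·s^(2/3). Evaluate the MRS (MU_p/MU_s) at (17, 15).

MU_p = 3·p^2·s^(2/3) and MU_s = 2/3·p^3·s^(-1/3).
MRS = MU_p/MU_s = (4.5)·s/p.
At (17, 15): MRS = 135/34.
The indifference curve has slope −135/34 at this bundle.

MRS = 135/34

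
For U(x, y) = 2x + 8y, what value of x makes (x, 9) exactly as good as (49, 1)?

x = 17

U(49, 1) = 106.
Set U(x, 9) = 106 and solve.
2x + 8·9 = 106 ⇒ 2x = 34 ⇒ x = 17.
Check: U(17, 9) = 106.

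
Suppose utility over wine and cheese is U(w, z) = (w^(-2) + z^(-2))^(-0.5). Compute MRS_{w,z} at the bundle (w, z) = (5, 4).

For CES with ρ = -2, MRS = (z/w)^3.
At (5, 4): MRS = 64/125.
The indifference curve has slope −64/125 at this bundle.

MRS = 64/125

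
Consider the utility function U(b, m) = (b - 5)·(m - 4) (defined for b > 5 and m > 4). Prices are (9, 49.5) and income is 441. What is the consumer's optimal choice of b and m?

MU_b = (m−4), MU_m = (b−5).
MRS = (m−4)/(b−5).
Tangency: set MRS = p_b/p_m = 9/49.5 = 2/11.
So (m − 4)/(b − 5) = 2/11, i.e. (m − 4) = (2/11)·(b − 5).
Rewrite the budget in excess-of-subsistence terms: 9·(b − 5) + 49.5·(m − 4) = 441 − 9·5 − 49.5·4 = 198.
Substituting, 18·(b − 5) = 198, so b − 5 = 11 and b* = 16.
Then m − 4 = (2/11)·11 = 2, so m* = 6.

b* = 16, m* = 6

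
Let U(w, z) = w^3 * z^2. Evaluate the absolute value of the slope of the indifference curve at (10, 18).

MRS = 2.7

MU_w = 3·w^2·z^2 and MU_z = 2·w^3·z.
MRS = MU_w/MU_z = (3/2)·z/w.
At (10, 18): MRS = 2.7.
That is, one extra unit of w is worth 2.7 units of z at the margin.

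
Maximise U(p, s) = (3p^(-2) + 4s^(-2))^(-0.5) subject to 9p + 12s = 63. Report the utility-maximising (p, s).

p* = 3, s* = 3

For CES with ρ = -2, MRS = (3/4)·(s/p)^3.
Tangency: set MRS = p_p/p_s = 9/12 = 0.75.
So (s/p)^3 = 1; taking the cube root, s/p = 1, i.e. s = p.
Substitute into the budget 9·p + 12·s = 63: 21·p = 63, so p* = 3 and s* = 3.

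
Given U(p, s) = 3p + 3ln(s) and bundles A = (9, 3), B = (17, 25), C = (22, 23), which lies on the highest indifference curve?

Bundle C

Evaluate utility at each bundle:
U(A) = 30.296.
U(B) = 60.657.
U(C) = 75.406.
Highest utility is C, so C ≻ B ≻ A.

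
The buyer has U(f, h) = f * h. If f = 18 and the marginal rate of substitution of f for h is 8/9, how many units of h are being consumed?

MU_f = h and MU_h = f.
MRS = MU_f/MU_h = h/f.
Substitute f = 18: MRS = h/18. Setting h/18 = 8/9 gives h = (8/9)·18 = 16.

h = 16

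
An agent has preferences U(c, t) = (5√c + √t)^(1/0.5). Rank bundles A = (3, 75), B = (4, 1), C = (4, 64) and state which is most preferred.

Bundle C

Evaluate utility at each bundle:
U(A) = 300.000.
U(B) = 121.000.
U(C) = 324.000.
Highest utility is C, so C ≻ A ≻ B.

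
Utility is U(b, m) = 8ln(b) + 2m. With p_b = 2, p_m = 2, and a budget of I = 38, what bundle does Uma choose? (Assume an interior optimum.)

b* = 4, m* = 15

MU_b = 8/b, MU_m = 2.
MRS = 8/b ÷ 2.
Tangency: set MRS = p_b/p_m = 2/2 = 1.
MRS depends only on b: 4/b = 1 ⇒ b* = 4/1 = 4.
From the budget, 2·m = 38 − 2·4 = 30, so m* = 15.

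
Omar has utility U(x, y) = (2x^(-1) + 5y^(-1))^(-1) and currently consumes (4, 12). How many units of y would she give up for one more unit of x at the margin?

MRS = 3.6

For CES with ρ = -1, MRS = (2/5)·(y/x)^2.
At (4, 12): MRS = 3.6.
That is, one extra unit of x is worth 3.6 units of y at the margin.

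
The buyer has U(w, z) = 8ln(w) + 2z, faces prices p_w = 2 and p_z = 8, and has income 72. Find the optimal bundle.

w* = 16, z* = 5

MU_w = 8/w, MU_z = 2.
MRS = 8/w ÷ 2.
Tangency: set MRS = p_w/p_z = 2/8 = 0.25.
MRS depends only on w: 4/w = 0.25 ⇒ w* = 4/0.25 = 16.
From the budget, 8·z = 72 − 2·16 = 40, so z* = 5.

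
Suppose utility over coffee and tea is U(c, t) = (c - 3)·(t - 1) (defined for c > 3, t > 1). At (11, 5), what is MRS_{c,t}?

MRS = 0.5

MU_c = (t−1), MU_t = (c−3).
MRS = (t−1)/(c−3).
At (11, 5): MRS = 0.5.
That is, one extra unit of c is worth 0.5 units of t at the margin.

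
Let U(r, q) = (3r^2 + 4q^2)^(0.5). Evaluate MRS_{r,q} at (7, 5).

For CES with ρ = 2, MRS = (3/4)·(q/r)^(-1).
At (7, 5): MRS = 1.05.
That is, one extra unit of r is worth 1.05 units of q at the margin.

MRS = 1.05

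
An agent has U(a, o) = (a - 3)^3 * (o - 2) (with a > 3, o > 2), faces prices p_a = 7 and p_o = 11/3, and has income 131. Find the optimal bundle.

MU_a = 3·(a−3)^2·(o−2), MU_o = (a−3)^3.
MRS = (3/1)·(o−2)/(a−3).
Tangency: set MRS = p_a/p_o = 7/(11/3) = 21/11.
So (3/1)·(o − 2)/(a − 3) = 21/11, i.e. (o − 2) = (7/11)·(a − 3).
Rewrite the budget in excess-of-subsistence terms: 7·(a − 3) + (11/3)·(o − 2) = 131 − 7·3 − (11/3)·2 = 308/3.
Substituting, (28/3)·(a − 3) = 308/3, so a − 3 = 11 and a* = 14.
Then o − 2 = (7/11)·11 = 7, so o* = 9.

a* = 14, o* = 9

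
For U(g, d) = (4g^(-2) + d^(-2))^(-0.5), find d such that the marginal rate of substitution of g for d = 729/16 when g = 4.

For CES with ρ = -2, MRS = (4/1)·(d/g)^3.
Setting (4/1)·(d/4)^3 = 729/16 gives (d/4)^3 = 729/64, so d/4 = 2.25 and d = 9.

d = 9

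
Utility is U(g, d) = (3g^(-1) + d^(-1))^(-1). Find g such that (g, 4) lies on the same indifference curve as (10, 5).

g = 12

U depends on (g, d) only through S = 3g^(-1) + d^(-1), so equal utility means equal S. At (10, 5): S = 0.5.
With d = 4: 4^(-1) = 0.25, so 3g^(-1) = 0.5 − 0.25 = 0.25, i.e. g^(-1) = 1/12.
Hence g = 1/(1/12) = 12.
Check: U(12, 4) = 2.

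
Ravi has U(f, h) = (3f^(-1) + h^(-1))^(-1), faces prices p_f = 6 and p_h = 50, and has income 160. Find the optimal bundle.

For CES with ρ = -1, MRS = (3/1)·(h/f)^2.
Tangency: set MRS = p_f/p_h = 6/50 = 3/25.
So (h/f)^2 = 1/25; taking the square root, h/f = 0.2, i.e. h = 0.2·f.
Substitute into the budget 6·f + 50·h = 160: 16·f = 160, so f* = 10 and h* = 0.2·10 = 2.

f* = 10, h* = 2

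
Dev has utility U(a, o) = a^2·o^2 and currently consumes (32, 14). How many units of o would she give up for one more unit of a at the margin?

MRS = 7/16

MU_a = 2·a·o^2 and MU_o = 2·a^2·o.
MRS = MU_a/MU_o = o/a.
At (32, 14): MRS = 7/16.
So at (32, 14) the consumer would give up 7/16 units of o for one more unit of a.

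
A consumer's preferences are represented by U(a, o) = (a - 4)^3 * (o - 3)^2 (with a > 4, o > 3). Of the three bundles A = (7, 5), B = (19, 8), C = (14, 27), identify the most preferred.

Evaluate utility at each bundle:
U(A) = 108.
U(B) = 84375.
U(C) = 576000.
Highest utility is C, so C ≻ B ≻ A.

Bundle C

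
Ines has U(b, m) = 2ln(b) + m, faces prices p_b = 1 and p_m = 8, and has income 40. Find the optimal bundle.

MU_b = 2/b, MU_m = 1.
MRS = 2/b ÷ 1.
Tangency: set MRS = p_b/p_m = 1/8 = 0.125.
MRS depends only on b: 2/b = 0.125 ⇒ b* = 2/0.125 = 16.
From the budget, 8·m = 40 − 1·16 = 24, so m* = 3.

b* = 16, m* = 3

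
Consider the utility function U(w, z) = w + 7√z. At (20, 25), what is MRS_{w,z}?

MU_w = 1, MU_z = 7/(2√z).
MRS = 1 ÷ (7/(2√z)).
At (20, 25): MRS = 10/7.
The indifference curve has slope −10/7 at this bundle.

MRS = 10/7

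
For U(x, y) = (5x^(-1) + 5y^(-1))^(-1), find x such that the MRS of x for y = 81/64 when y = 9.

For CES with ρ = -1, MRS = (y/x)^2.
Setting (9/x)^2 = 81/64 gives 9/x = 1.125 and x = 8.

x = 8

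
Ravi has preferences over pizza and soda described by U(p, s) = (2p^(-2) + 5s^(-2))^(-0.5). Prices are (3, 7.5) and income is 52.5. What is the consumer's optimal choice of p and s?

For CES with ρ = -2, MRS = (2/5)·(s/p)^3.
Tangency: set MRS = p_p/p_s = 3/7.5 = 0.4.
So (s/p)^3 = 1; taking the cube root, s/p = 1, i.e. s = p.
Substitute into the budget 3·p + 7.5·s = 52.5: 10.5·p = 52.5, so p* = 5 and s* = 5.

p* = 5, s* = 5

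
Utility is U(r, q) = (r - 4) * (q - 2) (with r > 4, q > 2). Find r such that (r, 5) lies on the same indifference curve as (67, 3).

r = 25

U(67, 3) = 63.
Set U(r, 5) = 63 and solve.
With q = 5: (5 − 2) = 3, so (r − 4) = 63/3 = 21.
So r = 4 + 21 = 25.
Check: U(25, 5) = 63.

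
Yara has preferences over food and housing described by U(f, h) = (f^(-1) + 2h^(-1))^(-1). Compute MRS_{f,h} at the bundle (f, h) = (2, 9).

MRS = 10.125

For CES with ρ = -1, MRS = (1/2)·(h/f)^2.
At (2, 9): MRS = 10.125.
The indifference curve has slope −10.125 at this bundle.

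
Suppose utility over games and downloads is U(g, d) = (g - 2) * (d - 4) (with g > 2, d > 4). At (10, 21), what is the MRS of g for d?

MRS = 2.125

MU_g = (d−4), MU_d = (g−2).
MRS = (d−4)/(g−2).
At (10, 21): MRS = 2.125.
The indifference curve has slope −2.125 at this bundle.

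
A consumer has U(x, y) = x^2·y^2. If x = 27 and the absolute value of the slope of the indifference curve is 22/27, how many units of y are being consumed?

y = 22

MU_x = 2·x·y^2 and MU_y = 2·x^2·y.
MRS = MU_x/MU_y = y/x.
Substitute x = 27: MRS = y/27. Setting y/27 = 22/27 gives y = (22/27)·27 = 22.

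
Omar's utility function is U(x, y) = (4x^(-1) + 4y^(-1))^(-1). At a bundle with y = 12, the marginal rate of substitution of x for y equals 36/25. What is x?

For CES with ρ = -1, MRS = (y/x)^2.
Setting (12/x)^2 = 36/25 gives 12/x = 1.2 and x = 10.

x = 10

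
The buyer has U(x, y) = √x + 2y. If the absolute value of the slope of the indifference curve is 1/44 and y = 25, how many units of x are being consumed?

MU_x = 1/(2√x), MU_y = 2.
MRS = 1/(2√x) ÷ 2.
MRS depends only on x: 0.25/√x = 1/44 ⇒ √x = 0.25/(1/44) = 11 ⇒ x = 121.

x = 121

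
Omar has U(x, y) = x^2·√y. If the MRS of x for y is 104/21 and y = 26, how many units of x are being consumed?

MU_x = 2·x·√y and MU_y = 0.5·x^2·y^(-0.5).
MRS = MU_x/MU_y = (4)·y/x.
Substitute y = 26: MRS = 104/x. Setting 104/x = 104/21 gives x = 104/(104/21) = 21.

x = 21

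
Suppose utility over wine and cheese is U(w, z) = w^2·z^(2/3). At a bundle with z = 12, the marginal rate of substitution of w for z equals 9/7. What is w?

w = 28

MU_w = 2·w·z^(2/3) and MU_z = 2/3·w^2·z^(-1/3).
MRS = MU_w/MU_z = (3)·z/w.
Substitute z = 12: MRS = 36/w. Setting 36/w = 9/7 gives w = 36/(9/7) = 28.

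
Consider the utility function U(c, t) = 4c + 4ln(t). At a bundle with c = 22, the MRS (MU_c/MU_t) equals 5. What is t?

MU_c = 4, MU_t = 4/t.
MRS = 4 ÷ (4/t).
MRS depends only on t: t = 5 ⇒ t = 5.

t = 5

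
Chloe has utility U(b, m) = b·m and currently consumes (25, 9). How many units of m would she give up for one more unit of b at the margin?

MRS = 9/25

MU_b = m and MU_m = b.
MRS = MU_b/MU_m = m/b.
At (25, 9): MRS = 9/25.
The indifference curve has slope −9/25 at this bundle.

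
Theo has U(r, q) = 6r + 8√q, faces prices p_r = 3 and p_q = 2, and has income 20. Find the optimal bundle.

r* = 6, q* = 1

MU_r = 6, MU_q = 8/(2√q).
MRS = 6 ÷ (8/(2√q)).
Tangency: set MRS = p_r/p_q = 3/2 = 1.5.
MRS depends only on q: 1.5·√q = 1.5 ⇒ √q = 1.5/1.5 = 1 ⇒ q* = 1.
From the budget, 3·r = 20 − 2·1 = 18, so r* = 6.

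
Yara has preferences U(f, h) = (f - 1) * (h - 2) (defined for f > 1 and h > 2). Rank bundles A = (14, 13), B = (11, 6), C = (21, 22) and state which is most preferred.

Bundle C

Evaluate utility at each bundle:
U(A) = 143.
U(B) = 40.
U(C) = 400.
Highest utility is C, so C ≻ A ≻ B.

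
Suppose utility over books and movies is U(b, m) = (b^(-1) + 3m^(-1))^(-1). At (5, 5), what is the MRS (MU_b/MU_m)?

For CES with ρ = -1, MRS = (1/3)·(m/b)^2.
At (5, 5): MRS = 1/3.
That is, one extra unit of b is worth 1/3 units of m at the margin.

MRS = 1/3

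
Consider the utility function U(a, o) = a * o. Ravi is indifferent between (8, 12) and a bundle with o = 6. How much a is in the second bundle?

U(8, 12) = 96.
Set U(a, 6) = 96 and solve.
With o = 6: a = 96/6 = 16.
Check: U(16, 6) = 96.

a = 16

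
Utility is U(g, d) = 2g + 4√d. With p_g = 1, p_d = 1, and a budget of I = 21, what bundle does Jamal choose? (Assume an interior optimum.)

g* = 20, d* = 1

MU_g = 2, MU_d = 4/(2√d).
MRS = 2 ÷ (4/(2√d)).
Tangency: set MRS = p_g/p_d = 1/1 = 1.
MRS depends only on d: √d = 1 ⇒ √d = 1 ⇒ d* = 1.
From the budget, 1·g = 21 − 1·1 = 20, so g* = 20.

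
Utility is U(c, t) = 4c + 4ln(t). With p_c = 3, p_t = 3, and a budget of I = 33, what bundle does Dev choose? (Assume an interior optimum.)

MU_c = 4, MU_t = 4/t.
MRS = 4 ÷ (4/t).
Tangency: set MRS = p_c/p_t = 3/3 = 1.
MRS depends only on t: t = 1 ⇒ t* = 1.
From the budget, 3·c = 33 − 3·1 = 30, so c* = 10.

c* = 10, t* = 1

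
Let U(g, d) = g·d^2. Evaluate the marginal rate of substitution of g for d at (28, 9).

MRS = 9/56

MU_g = d^2 and MU_d = 2·g·d.
MRS = MU_g/MU_d = (1/2)·d/g.
At (28, 9): MRS = 9/56.
The indifference curve has slope −9/56 at this bundle.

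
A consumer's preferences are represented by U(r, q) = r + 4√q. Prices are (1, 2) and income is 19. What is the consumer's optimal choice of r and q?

r* = 17, q* = 1

MU_r = 1, MU_q = 4/(2√q).
MRS = 1 ÷ (4/(2√q)).
Tangency: set MRS = p_r/p_q = 1/2 = 0.5.
MRS depends only on q: 0.5·√q = 0.5 ⇒ √q = 0.5/0.5 = 1 ⇒ q* = 1.
From the budget, 1·r = 19 − 2·1 = 17, so r* = 17.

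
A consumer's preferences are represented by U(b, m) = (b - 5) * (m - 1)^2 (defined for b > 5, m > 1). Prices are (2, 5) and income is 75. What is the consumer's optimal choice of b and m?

MU_b = (m−1)^2, MU_m = 2·(b−5)·(m−1).
MRS = (1/2)·(m−1)/(b−5).
Tangency: set MRS = p_b/p_m = 2/5 = 0.4.
So (1/2)·(m − 1)/(b − 5) = 0.4, i.e. (m − 1) = 0.8·(b − 5).
Rewrite the budget in excess-of-subsistence terms: 2·(b − 5) + 5·(m − 1) = 75 − 2·5 − 5·1 = 60.
Substituting, 6·(b − 5) = 60, so b − 5 = 10 and b* = 15.
Then m − 1 = 0.8·10 = 8, so m* = 9.

b* = 15, m* = 9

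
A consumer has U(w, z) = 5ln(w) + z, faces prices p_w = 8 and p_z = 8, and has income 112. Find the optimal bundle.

MU_w = 5/w, MU_z = 1.
MRS = 5/w ÷ 1.
Tangency: set MRS = p_w/p_z = 8/8 = 1.
MRS depends only on w: 5/w = 1 ⇒ w* = 5/1 = 5.
From the budget, 8·z = 112 − 8·5 = 72, so z* = 9.

w* = 5, z* = 9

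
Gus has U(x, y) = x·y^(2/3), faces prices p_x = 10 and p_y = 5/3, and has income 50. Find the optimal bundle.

x* = 3, y* = 12

MU_x = y^(2/3) and MU_y = 2/3·x·y^(-1/3).
MRS = MU_x/MU_y = (1.5)·y/x.
Tangency: set MRS = p_x/p_y = 10/(5/3) = 6.
So (1.5)·y/x = 6, i.e. y = 4·x.
Substitute into the budget 10·x + (5/3)·y = 50: (50/3)·x = 50, so x* = 3.
Then y* = 4·3 = 12.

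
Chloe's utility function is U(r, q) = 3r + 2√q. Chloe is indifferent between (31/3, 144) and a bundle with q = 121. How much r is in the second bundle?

U(31/3, 144) = 55.
Set U(r, 121) = 55 and solve.
With q = 121: √121 = 11, so 3r = 55 − 2·11 = 33 and r = 11.
Check: U(11, 121) = 55.

r = 11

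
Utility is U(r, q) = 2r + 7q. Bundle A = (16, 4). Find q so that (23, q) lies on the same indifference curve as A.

U(16, 4) = 60.
Set U(23, q) = 60 and solve.
2·23 + 7q = 60 ⇒ 7q = 14 ⇒ q = 2.
Check: U(23, 2) = 60.

q = 2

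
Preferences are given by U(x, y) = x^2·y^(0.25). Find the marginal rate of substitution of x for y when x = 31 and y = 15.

MU_x = 2·x·y^(0.25) and MU_y = 0.25·x^2·y^(-0.75).
MRS = MU_x/MU_y = (8)·y/x.
At (31, 15): MRS = 120/31.
The indifference curve has slope −120/31 at this bundle.

MRS = 120/31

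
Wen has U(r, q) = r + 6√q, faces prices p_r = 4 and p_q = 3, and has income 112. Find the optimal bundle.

r* = 16, q* = 16

MU_r = 1, MU_q = 6/(2√q).
MRS = 1 ÷ (6/(2√q)).
Tangency: set MRS = p_r/p_q = 4/3.
MRS depends only on q: (1/3)·√q = 4/3 ⇒ √q = (4/3)/(1/3) = 4 ⇒ q* = 16.
From the budget, 4·r = 112 − 3·16 = 64, so r* = 16.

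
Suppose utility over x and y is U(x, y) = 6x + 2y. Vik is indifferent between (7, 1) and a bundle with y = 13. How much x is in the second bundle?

U(7, 1) = 44.
Set U(x, 13) = 44 and solve.
6x + 2·13 = 44 ⇒ 6x = 18 ⇒ x = 3.
Check: U(3, 13) = 44.

x = 3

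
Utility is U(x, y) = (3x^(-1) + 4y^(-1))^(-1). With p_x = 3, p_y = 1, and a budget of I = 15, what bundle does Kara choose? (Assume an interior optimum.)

For CES with ρ = -1, MRS = (3/4)·(y/x)^2.
Tangency: set MRS = p_x/p_y = 3/1 = 3.
So (y/x)^2 = 4; taking the square root, y/x = 2, i.e. y = 2·x.
Substitute into the budget 3·x + 1·y = 15: 5·x = 15, so x* = 3 and y* = 2·3 = 6.

x* = 3, y* = 6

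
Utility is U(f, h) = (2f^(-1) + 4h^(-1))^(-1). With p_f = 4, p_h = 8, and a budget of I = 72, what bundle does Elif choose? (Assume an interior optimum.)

For CES with ρ = -1, MRS = (2/4)·(h/f)^2.
Tangency: set MRS = p_f/p_h = 4/8 = 0.5.
So (h/f)^2 = 1; taking the square root, h/f = 1, i.e. h = f.
Substitute into the budget 4·f + 8·h = 72: 12·f = 72, so f* = 6 and h* = 6.

f* = 6, h* = 6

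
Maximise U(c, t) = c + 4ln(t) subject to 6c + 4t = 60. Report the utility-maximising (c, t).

MU_c = 1, MU_t = 4/t.
MRS = 1 ÷ (4/t).
Tangency: set MRS = p_c/p_t = 6/4 = 1.5.
MRS depends only on t: 0.25·t = 1.5 ⇒ t* = 1.5/0.25 = 6.
From the budget, 6·c = 60 − 4·6 = 36, so c* = 6.

c* = 6, t* = 6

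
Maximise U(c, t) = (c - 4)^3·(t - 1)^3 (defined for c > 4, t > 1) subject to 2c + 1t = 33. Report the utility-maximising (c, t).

c* = 10, t* = 13

MU_c = 3·(c−4)^2·(t−1)^3, MU_t = 3·(c−4)^3·(t−1)^2.
MRS = (t−1)/(c−4).
Tangency: set MRS = p_c/p_t = 2/1 = 2.
So (t − 1)/(c − 4) = 2, i.e. (t − 1) = 2·(c − 4).
Rewrite the budget in excess-of-subsistence terms: 2·(c − 4) + 1·(t − 1) = 33 − 2·4 − 1·1 = 24.
Substituting, 4·(c − 4) = 24, so c − 4 = 6 and c* = 10.
Then t − 1 = 2·6 = 12, so t* = 13.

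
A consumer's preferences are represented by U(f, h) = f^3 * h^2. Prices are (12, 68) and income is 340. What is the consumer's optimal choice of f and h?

f* = 17, h* = 2

MU_f = 3·f^2·h^2 and MU_h = 2·f^3·h.
MRS = MU_f/MU_h = (3/2)·h/f.
Tangency: set MRS = p_f/p_h = 12/68 = 3/17.
So (3/2)·h/f = 3/17, i.e. h = (2/17)·f.
Substitute into the budget 12·f + 68·h = 340: 20·f = 340, so f* = 17.
Then h* = (2/17)·17 = 2.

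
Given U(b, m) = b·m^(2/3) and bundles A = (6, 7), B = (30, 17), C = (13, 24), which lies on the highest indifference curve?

Bundle B

Evaluate utility at each bundle:
U(A) = 21.956.
U(B) = 198.345.
U(C) = 108.164.
Highest utility is B, so B ≻ C ≻ A.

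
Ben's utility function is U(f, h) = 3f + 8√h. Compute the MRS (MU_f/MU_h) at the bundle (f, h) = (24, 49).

MU_f = 3, MU_h = 8/(2√h).
MRS = 3 ÷ (8/(2√h)).
At (24, 49): MRS = 5.25.
The indifference curve has slope −5.25 at this bundle.

MRS = 5.25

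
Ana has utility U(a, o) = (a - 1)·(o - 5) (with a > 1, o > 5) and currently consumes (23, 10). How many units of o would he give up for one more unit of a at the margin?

MRS = 5/22

MU_a = (o−5), MU_o = (a−1).
MRS = (o−5)/(a−1).
At (23, 10): MRS = 5/22.
The indifference curve has slope −5/22 at this bundle.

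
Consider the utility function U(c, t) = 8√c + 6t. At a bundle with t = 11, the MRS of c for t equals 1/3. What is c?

MU_c = 8/(2√c), MU_t = 6.
MRS = 8/(2√c) ÷ 6.
MRS depends only on c: (2/3)/√c = 1/3 ⇒ √c = (2/3)/(1/3) = 2 ⇒ c = 4.

c = 4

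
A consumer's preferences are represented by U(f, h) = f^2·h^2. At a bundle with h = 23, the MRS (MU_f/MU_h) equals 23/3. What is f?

f = 3

MU_f = 2·f·h^2 and MU_h = 2·f^2·h.
MRS = MU_f/MU_h = h/f.
Substitute h = 23: MRS = 23/f. Setting 23/f = 23/3 gives f = 23/(23/3) = 3.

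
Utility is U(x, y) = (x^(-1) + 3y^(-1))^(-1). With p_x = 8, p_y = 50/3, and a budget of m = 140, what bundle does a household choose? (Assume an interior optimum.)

x* = 5, y* = 6

For CES with ρ = -1, MRS = (1/3)·(y/x)^2.
Tangency: set MRS = p_x/p_y = 8/(50/3) = 12/25.
So (y/x)^2 = 36/25; taking the square root, y/x = 1.2, i.e. y = 1.2·x.
Substitute into the budget 8·x + (50/3)·y = 140: 28·x = 140, so x* = 5 and y* = 1.2·5 = 6.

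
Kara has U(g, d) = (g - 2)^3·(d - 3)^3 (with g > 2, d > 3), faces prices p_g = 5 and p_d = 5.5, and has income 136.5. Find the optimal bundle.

MU_g = 3·(g−2)^2·(d−3)^3, MU_d = 3·(g−2)^3·(d−3)^2.
MRS = (d−3)/(g−2).
Tangency: set MRS = p_g/p_d = 5/5.5 = 10/11.
So (d − 3)/(g − 2) = 10/11, i.e. (d − 3) = (10/11)·(g − 2).
Rewrite the budget in excess-of-subsistence terms: 5·(g − 2) + 5.5·(d − 3) = 136.5 − 5·2 − 5.5·3 = 110.
Substituting, 10·(g − 2) = 110, so g − 2 = 11 and g* = 13.
Then d − 3 = (10/11)·11 = 10, so d* = 13.

g* = 13, d* = 13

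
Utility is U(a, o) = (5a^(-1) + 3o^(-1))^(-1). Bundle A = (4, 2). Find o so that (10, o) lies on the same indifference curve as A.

o = 4/3

U depends on (a, o) only through S = 5a^(-1) + 3o^(-1), so equal utility means equal S. At (4, 2): S = 2.75.
With a = 10: 5·10^(-1) = 0.5, so 3o^(-1) = 2.75 − 0.5 = 2.25, i.e. o^(-1) = 0.75.
Hence o = 1/0.75 = 4/3.
Check: U(10, 4/3) = 0.3636.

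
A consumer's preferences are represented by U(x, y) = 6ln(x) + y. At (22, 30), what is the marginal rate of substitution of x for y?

MU_x = 6/x, MU_y = 1.
MRS = 6/x ÷ 1.
At (22, 30): MRS = 3/11.
That is, one extra unit of x is worth 3/11 units of y at the margin.

MRS = 3/11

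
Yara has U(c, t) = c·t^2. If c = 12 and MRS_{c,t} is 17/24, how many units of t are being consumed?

MU_c = t^2 and MU_t = 2·c·t.
MRS = MU_c/MU_t = (1/2)·t/c.
Substitute c = 12: MRS = t/24. Setting t/24 = 17/24 gives t = (17/24)·24 = 17.

t = 17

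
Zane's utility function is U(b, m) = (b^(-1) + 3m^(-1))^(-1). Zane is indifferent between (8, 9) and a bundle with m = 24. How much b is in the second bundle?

U depends on (b, m) only through S = b^(-1) + 3m^(-1), so equal utility means equal S. At (8, 9): S = 11/24.
With m = 24: 3·24^(-1) = 0.125, so b^(-1) = 11/24 − 0.125 = 1/3.
Hence b = 1/(1/3) = 3.
Check: U(3, 24) = 2.1818.

b = 3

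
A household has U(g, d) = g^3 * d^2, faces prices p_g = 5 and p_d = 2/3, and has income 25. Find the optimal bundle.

g* = 3, d* = 15

MU_g = 3·g^2·d^2 and MU_d = 2·g^3·d.
MRS = MU_g/MU_d = (3/2)·d/g.
Tangency: set MRS = p_g/p_d = 5/(2/3) = 7.5.
So (3/2)·d/g = 7.5, i.e. d = 5·g.
Substitute into the budget 5·g + (2/3)·d = 25: (25/3)·g = 25, so g* = 3.
Then d* = 5·3 = 15.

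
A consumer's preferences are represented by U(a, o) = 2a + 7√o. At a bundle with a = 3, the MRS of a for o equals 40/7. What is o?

MU_a = 2, MU_o = 7/(2√o).
MRS = 2 ÷ (7/(2√o)).
MRS depends only on o: (4/7)·√o = 40/7 ⇒ √o = (40/7)/(4/7) = 10 ⇒ o = 100.

o = 100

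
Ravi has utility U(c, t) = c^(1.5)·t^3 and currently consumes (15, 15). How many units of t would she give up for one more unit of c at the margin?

MRS = 0.5

MU_c = 1.5·√c·t^3 and MU_t = 3·c^(1.5)·t^2.
MRS = MU_c/MU_t = (0.5)·t/c.
At (15, 15): MRS = 0.5.
So at (15, 15) the consumer would give up 0.5 units of t for one more unit of c.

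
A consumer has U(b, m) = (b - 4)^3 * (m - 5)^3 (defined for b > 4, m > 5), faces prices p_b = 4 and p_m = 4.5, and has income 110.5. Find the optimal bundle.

b* = 13, m* = 13

MU_b = 3·(b−4)^2·(m−5)^3, MU_m = 3·(b−4)^3·(m−5)^2.
MRS = (m−5)/(b−4).
Tangency: set MRS = p_b/p_m = 4/4.5 = 8/9.
So (m − 5)/(b − 4) = 8/9, i.e. (m − 5) = (8/9)·(b − 4).
Rewrite the budget in excess-of-subsistence terms: 4·(b − 4) + 4.5·(m − 5) = 110.5 − 4·4 − 4.5·5 = 72.
Substituting, 8·(b − 4) = 72, so b − 4 = 9 and b* = 13.
Then m − 5 = (8/9)·9 = 8, so m* = 13.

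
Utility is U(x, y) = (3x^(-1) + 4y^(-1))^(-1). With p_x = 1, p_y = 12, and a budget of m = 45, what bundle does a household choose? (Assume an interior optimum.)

x* = 9, y* = 3

For CES with ρ = -1, MRS = (3/4)·(y/x)^2.
Tangency: set MRS = p_x/p_y = 1/12.
So (y/x)^2 = 1/9; taking the square root, y/x = 1/3, i.e. y = (1/3)·x.
Substitute into the budget 1·x + 12·y = 45: 5·x = 45, so x* = 9 and y* = (1/3)·9 = 3.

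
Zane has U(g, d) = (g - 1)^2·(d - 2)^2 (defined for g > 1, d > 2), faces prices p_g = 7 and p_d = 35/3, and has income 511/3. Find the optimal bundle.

MU_g = 2·(g−1)·(d−2)^2, MU_d = 2·(g−1)^2·(d−2).
MRS = (d−2)/(g−1).
Tangency: set MRS = p_g/p_d = 7/(35/3) = 0.6.
So (d − 2)/(g − 1) = 0.6, i.e. (d − 2) = 0.6·(g − 1).
Rewrite the budget in excess-of-subsistence terms: 7·(g − 1) + (35/3)·(d − 2) = 511/3 − 7·1 − (35/3)·2 = 140.
Substituting, 14·(g − 1) = 140, so g − 1 = 10 and g* = 11.
Then d − 2 = 0.6·10 = 6, so d* = 8.

g* = 11, d* = 8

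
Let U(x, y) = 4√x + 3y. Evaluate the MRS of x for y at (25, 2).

MU_x = 4/(2√x), MU_y = 3.
MRS = 4/(2√x) ÷ 3.
At (25, 2): MRS = 2/15.
The indifference curve has slope −2/15 at this bundle.

MRS = 2/15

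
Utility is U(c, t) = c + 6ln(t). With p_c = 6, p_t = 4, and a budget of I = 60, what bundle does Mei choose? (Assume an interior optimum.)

MU_c = 1, MU_t = 6/t.
MRS = 1 ÷ (6/t).
Tangency: set MRS = p_c/p_t = 6/4 = 1.5.
MRS depends only on t: (1/6)·t = 1.5 ⇒ t* = 1.5/(1/6) = 9.
From the budget, 6·c = 60 − 4·9 = 24, so c* = 4.

c* = 4, t* = 9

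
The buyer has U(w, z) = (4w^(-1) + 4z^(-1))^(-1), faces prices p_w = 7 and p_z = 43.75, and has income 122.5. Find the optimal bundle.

For CES with ρ = -1, MRS = (z/w)^2.
Tangency: set MRS = p_w/p_z = 7/43.75 = 4/25.
So (z/w)^2 = 4/25; taking the square root, z/w = 0.4, i.e. z = 0.4·w.
Substitute into the budget 7·w + 43.75·z = 122.5: 24.5·w = 122.5, so w* = 5 and z* = 0.4·5 = 2.

w* = 5, z* = 2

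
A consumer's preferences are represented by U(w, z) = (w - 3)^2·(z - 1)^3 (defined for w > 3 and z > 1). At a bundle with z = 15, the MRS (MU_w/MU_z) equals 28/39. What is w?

w = 16

MU_w = 2·(w−3)·(z−1)^3, MU_z = 3·(w−3)^2·(z−1)^2.
MRS = (2/3)·(z−1)/(w−3).
Substitute z = 15: MRS = (28/3)/(w − 3). Setting this equal to 28/39 gives w − 3 = (28/3)/(28/39) = 13, so w = 16.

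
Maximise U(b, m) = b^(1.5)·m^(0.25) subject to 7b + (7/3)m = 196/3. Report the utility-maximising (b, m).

b* = 8, m* = 4

MU_b = 1.5·√b·m^(0.25) and MU_m = 0.25·b^(1.5)·m^(-0.75).
MRS = MU_b/MU_m = (6)·m/b.
Tangency: set MRS = p_b/p_m = 7/(7/3) = 3.
So (6)·m/b = 3, i.e. m = 0.5·b.
Substitute into the budget 7·b + (7/3)·m = 196/3: (49/6)·b = 196/3, so b* = 8.
Then m* = 0.5·8 = 4.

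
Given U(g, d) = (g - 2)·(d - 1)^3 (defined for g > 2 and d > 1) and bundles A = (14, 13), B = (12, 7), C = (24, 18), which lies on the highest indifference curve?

Bundle C

Evaluate utility at each bundle:
U(A) = 20736.
U(B) = 2160.
U(C) = 108086.
Highest utility is C, so C ≻ A ≻ B.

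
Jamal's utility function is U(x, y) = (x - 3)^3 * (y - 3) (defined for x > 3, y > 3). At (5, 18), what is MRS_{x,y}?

MU_x = 3·(x−3)^2·(y−3), MU_y = (x−3)^3.
MRS = (3/1)·(y−3)/(x−3).
At (5, 18): MRS = 22.5.
That is, one extra unit of x is worth 22.5 units of y at the margin.

MRS = 22.5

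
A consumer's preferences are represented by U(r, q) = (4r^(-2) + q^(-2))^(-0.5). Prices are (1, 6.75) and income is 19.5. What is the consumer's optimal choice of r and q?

For CES with ρ = -2, MRS = (4/1)·(q/r)^3.
Tangency: set MRS = p_r/p_q = 1/6.75 = 4/27.
So (q/r)^3 = 1/27; taking the cube root, q/r = 1/3, i.e. q = (1/3)·r.
Substitute into the budget 1·r + 6.75·q = 19.5: 3.25·r = 19.5, so r* = 6 and q* = (1/3)·6 = 2.

r* = 6, q* = 2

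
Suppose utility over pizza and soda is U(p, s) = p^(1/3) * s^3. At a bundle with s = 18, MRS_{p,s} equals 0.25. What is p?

MU_p = 1/3·p^(-2/3)·s^3 and MU_s = 3·p^(1/3)·s^2.
MRS = MU_p/MU_s = (1/9)·s/p.
Substitute s = 18: MRS = 2/p. Setting 2/p = 0.25 gives p = 2/0.25 = 8.

p = 8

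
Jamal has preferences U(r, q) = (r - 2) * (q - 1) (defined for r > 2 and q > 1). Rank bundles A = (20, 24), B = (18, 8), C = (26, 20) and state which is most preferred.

Evaluate utility at each bundle:
U(A) = 414.
U(B) = 112.
U(C) = 456.
Highest utility is C, so C ≻ A ≻ B.

Bundle C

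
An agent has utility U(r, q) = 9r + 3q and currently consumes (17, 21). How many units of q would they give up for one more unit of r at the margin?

MU_r = 9, MU_q = 3, so MRS = 9/3 = 3 at every bundle.
At (17, 21): MRS = 3.
That is, one extra unit of r is worth 3 units of q at the margin.

MRS = 3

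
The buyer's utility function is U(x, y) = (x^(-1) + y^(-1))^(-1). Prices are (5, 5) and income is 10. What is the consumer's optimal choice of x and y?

x* = 1, y* = 1

For CES with ρ = -1, MRS = (y/x)^2.
Tangency: set MRS = p_x/p_y = 5/5 = 1.
So (y/x)^2 = 1; taking the square root, y/x = 1, i.e. y = x.
Substitute into the budget 5·x + 5·y = 10: 10·x = 10, so x* = 1 and y* = 1.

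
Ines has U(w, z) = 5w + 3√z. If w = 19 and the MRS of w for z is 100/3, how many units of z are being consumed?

MU_w = 5, MU_z = 3/(2√z).
MRS = 5 ÷ (3/(2√z)).
MRS depends only on z: (10/3)·√z = 100/3 ⇒ √z = (100/3)/(10/3) = 10 ⇒ z = 100.

z = 100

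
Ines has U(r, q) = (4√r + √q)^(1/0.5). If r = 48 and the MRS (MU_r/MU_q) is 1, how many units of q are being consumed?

For CES with ρ = 0.5, MRS = (4/1)·√(q/r).
Setting (4/1)·√(q/48) = 1 gives √(q/48) = 0.25, so q/48 = 1/16 and q = 3.

q = 3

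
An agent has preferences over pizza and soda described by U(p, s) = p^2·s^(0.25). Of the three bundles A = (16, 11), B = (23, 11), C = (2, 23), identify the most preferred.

Bundle B

Evaluate utility at each bundle:
U(A) = 466.217.
U(B) = 963.394.
U(C) = 8.760.
Highest utility is B, so B ≻ A ≻ C.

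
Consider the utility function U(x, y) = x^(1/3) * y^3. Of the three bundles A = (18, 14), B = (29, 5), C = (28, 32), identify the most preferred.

Bundle C

Evaluate utility at each bundle:
U(A) = 7191.314.
U(B) = 384.040.
U(C) = 99502.947.
Highest utility is C, so C ≻ A ≻ B.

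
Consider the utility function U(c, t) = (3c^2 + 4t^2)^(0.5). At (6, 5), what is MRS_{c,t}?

MRS = 0.9

For CES with ρ = 2, MRS = (3/4)·(t/c)^(-1).
At (6, 5): MRS = 0.9.
That is, one extra unit of c is worth 0.9 units of t at the margin.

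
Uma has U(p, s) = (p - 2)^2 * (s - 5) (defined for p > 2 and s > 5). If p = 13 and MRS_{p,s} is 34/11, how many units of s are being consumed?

s = 22

MU_p = 2·(p−2)·(s−5), MU_s = (p−2)^2.
MRS = (2/1)·(s−5)/(p−2).
Substitute p = 13: MRS = (s − 5)/5.5. Setting this equal to 34/11 gives s − 5 = (34/11)·5.5 = 17, so s = 22.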